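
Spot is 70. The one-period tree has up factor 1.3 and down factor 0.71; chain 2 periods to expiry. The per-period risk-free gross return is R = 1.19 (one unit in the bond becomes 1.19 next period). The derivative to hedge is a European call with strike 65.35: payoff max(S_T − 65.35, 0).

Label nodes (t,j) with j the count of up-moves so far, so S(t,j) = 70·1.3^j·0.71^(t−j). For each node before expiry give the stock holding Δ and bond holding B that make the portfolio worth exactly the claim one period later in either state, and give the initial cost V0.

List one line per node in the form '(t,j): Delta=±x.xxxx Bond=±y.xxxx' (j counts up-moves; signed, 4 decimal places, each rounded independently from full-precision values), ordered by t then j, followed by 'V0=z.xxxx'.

Risk-neutral probability p* = (R−d)/(u−d) = (1.19−0.71)/(1.3−0.71) = 0.8136.
Terminal values V(2,·): V(2,0)=0.0000, V(2,1)=0.0000, V(2,2)=52.9500
(1,0): S=49.7000. Δ = (V_up−V_dn)/(S_up−S_dn) = (0.0000−0.0000)/(64.6100−35.2870) = 0.0000. V = [p*·0.0000 + (1−p*)·0.0000]/1.19 = 0.0000. B = V − Δ·S = 0.0000.
(1,1): S=91.0000. Δ = (V_up−V_dn)/(S_up−S_dn) = (52.9500−0.0000)/(118.3000−64.6100) = 0.9862. V = [p*·52.9500 + (1−p*)·0.0000]/1.19 = 36.2000. B = V − Δ·S = -53.5458.
(0,0): S=70.0000. Δ = (V_up−V_dn)/(S_up−S_dn) = (36.2000−0.0000)/(91.0000−49.7000) = 0.8765. V = [p*·36.2000 + (1−p*)·0.0000]/1.19 = 24.7486. B = V − Δ·S = -36.6073.
Root portfolio cost Δ·70+B reproduces V0=24.7486.

(0,0): Delta=0.8765 Bond=-36.6073
(1,0): Delta=0.0000 Bond=0.0000
(1,1): Delta=0.9862 Bond=-53.5458
V0=24.7486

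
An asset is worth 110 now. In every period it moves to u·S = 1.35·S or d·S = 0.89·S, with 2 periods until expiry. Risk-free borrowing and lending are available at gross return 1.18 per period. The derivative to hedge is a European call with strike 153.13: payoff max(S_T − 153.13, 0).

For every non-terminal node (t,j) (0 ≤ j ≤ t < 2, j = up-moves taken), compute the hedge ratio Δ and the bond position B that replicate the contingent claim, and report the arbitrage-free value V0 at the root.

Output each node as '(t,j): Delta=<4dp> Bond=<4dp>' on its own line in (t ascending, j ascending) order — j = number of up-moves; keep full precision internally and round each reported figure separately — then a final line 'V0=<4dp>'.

(0,0): Delta=0.4999 Bond=-41.4746
(1,0): Delta=0.0000 Bond=0.0000
(1,1): Delta=0.6931 Bond=-77.6291
V0=13.5142

Since d<R<u, set p* = (R−d)/(u−d) = 0.6304; price each node as the discounted p*-expectation of its children.
At expiry t=2: V(2,0)=0.0000, V(2,1)=0.0000, V(2,2)=47.3450
(1,0): S=97.9000. Δ = (V_up−V_dn)/(S_up−S_dn) = (0.0000−0.0000)/(132.1650−87.1310) = 0.0000. V = [p*·0.0000 + (1−p*)·0.0000]/1.18 = 0.0000. B = V − Δ·S = 0.0000.
(1,1): S=148.5000. Δ = (V_up−V_dn)/(S_up−S_dn) = (47.3450−0.0000)/(200.4750−132.1650) = 0.6931. V = [p*·47.3450 + (1−p*)·0.0000]/1.18 = 25.2949. B = V − Δ·S = -77.6291.
(0,0): S=110.0000. Δ = (V_up−V_dn)/(S_up−S_dn) = (25.2949−0.0000)/(148.5000−97.9000) = 0.4999. V = [p*·25.2949 + (1−p*)·0.0000]/1.18 = 13.5142. B = V − Δ·S = -41.4746.
Root portfolio cost Δ·110+B reproduces V0=13.5142.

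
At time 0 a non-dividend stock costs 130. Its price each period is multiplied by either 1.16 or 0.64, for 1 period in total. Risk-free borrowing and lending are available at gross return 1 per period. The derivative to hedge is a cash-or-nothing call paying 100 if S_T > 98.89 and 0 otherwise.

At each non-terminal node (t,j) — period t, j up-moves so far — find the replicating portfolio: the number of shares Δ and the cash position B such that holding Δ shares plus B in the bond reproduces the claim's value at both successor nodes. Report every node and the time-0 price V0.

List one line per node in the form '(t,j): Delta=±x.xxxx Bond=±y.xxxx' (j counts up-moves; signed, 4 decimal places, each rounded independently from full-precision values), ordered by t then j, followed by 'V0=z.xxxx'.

Risk-neutral probability p* = (R−d)/(u−d) = (1−0.64)/(1.16−0.64) = 0.6923.
Payoff layer (t=1): V(1,0)=0.0000, V(1,1)=100.0000
  t=0,j=0: stock 130.0000 → up 150.8000 (V=100.0000), down 83.2000 (V=0.0000). Price 69.2308; hedge Δ=1.4793, bond B=-123.0769.
Check: Δ(0,0)·S0 + B(0,0) = 69.2308 = V0.

(0,0): Delta=1.4793 Bond=-123.0769
V0=69.2308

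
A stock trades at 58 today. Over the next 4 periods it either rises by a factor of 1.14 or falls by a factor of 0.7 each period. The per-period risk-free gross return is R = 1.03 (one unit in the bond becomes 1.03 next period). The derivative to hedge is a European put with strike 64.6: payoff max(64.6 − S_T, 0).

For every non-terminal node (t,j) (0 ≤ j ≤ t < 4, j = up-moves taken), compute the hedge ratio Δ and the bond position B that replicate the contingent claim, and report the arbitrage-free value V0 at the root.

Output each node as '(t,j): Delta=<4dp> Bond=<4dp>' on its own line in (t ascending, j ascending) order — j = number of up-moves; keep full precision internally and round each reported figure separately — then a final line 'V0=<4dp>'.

(0,0): Delta=-0.4953 Bond=37.5032
(1,0): Delta=-1.0000 Bond=59.1182
(1,1): Delta=-0.3920 Bond=31.7983
(2,0): Delta=-1.0000 Bond=60.8917
(2,1): Delta=-1.0000 Bond=60.8917
(2,2): Delta=-0.2676 Bond=23.3724
(3,0): Delta=-1.0000 Bond=62.7184
(3,1): Delta=-1.0000 Bond=62.7184
(3,2): Delta=-1.0000 Bond=62.7184
(3,3): Delta=-0.1177 Bond=11.1920
V0=8.7744

No-arbitrage ⇒ martingale measure with p* = (R−d)/(u−d) = 0.7500.
Payoff layer (t=4): V(4,0)=50.6742, V(4,1)=41.9208, V(4,2)=27.6654, V(4,3)=4.4493, V(4,4)=0.0000
(3,0): S=19.8940. Δ = (V_up−V_dn)/(S_up−S_dn) = (41.9208−50.6742)/(22.6792−13.9258) = -1.0000. V = [p*·41.9208 + (1−p*)·50.6742]/1.03 = 42.8244. B = V − Δ·S = 62.7184.
(3,1): S=32.3988. Δ = (V_up−V_dn)/(S_up−S_dn) = (27.6654−41.9208)/(36.9346−22.6792) = -1.0000. V = [p*·27.6654 + (1−p*)·41.9208]/1.03 = 30.3196. B = V − Δ·S = 62.7184.
(3,2): S=52.7638. Δ = (V_up−V_dn)/(S_up−S_dn) = (4.4493−27.6654)/(60.1507−36.9346) = -1.0000. V = [p*·4.4493 + (1−p*)·27.6654]/1.03 = 9.9547. B = V − Δ·S = 62.7184.
(3,3): S=85.9296. Δ = (V_up−V_dn)/(S_up−S_dn) = (0.0000−4.4493)/(97.9597−60.1507) = -0.1177. V = [p*·0.0000 + (1−p*)·4.4493]/1.03 = 1.0799. B = V − Δ·S = 11.1920.
(2,0): S=28.4200. Δ = (V_up−V_dn)/(S_up−S_dn) = (30.3196−42.8244)/(32.3988−19.8940) = -1.0000. V = [p*·30.3196 + (1−p*)·42.8244]/1.03 = 32.4717. B = V − Δ·S = 60.8917.
(2,1): S=46.2840. Δ = (V_up−V_dn)/(S_up−S_dn) = (9.9547−30.3196)/(52.7638−32.3988) = -1.0000. V = [p*·9.9547 + (1−p*)·30.3196]/1.03 = 14.6077. B = V − Δ·S = 60.8917.
(2,2): S=75.3768. Δ = (V_up−V_dn)/(S_up−S_dn) = (1.0799−9.9547)/(85.9296−52.7638) = -0.2676. V = [p*·1.0799 + (1−p*)·9.9547]/1.03 = 3.2025. B = V − Δ·S = 23.3724.
(1,0): S=40.6000. Δ = (V_up−V_dn)/(S_up−S_dn) = (14.6077−32.4717)/(46.2840−28.4200) = -1.0000. V = [p*·14.6077 + (1−p*)·32.4717]/1.03 = 18.5182. B = V − Δ·S = 59.1182.
(1,1): S=66.1200. Δ = (V_up−V_dn)/(S_up−S_dn) = (3.2025−14.6077)/(75.3768−46.2840) = -0.3920. V = [p*·3.2025 + (1−p*)·14.6077]/1.03 = 5.8775. B = V − Δ·S = 31.7983.
(0,0): S=58.0000. Δ = (V_up−V_dn)/(S_up−S_dn) = (5.8775−18.5182)/(66.1200−40.6000) = -0.4953. V = [p*·5.8775 + (1−p*)·18.5182]/1.03 = 8.7744. B = V − Δ·S = 37.5032.
Check: Δ(0,0)·S0 + B(0,0) = 8.7744 = V0.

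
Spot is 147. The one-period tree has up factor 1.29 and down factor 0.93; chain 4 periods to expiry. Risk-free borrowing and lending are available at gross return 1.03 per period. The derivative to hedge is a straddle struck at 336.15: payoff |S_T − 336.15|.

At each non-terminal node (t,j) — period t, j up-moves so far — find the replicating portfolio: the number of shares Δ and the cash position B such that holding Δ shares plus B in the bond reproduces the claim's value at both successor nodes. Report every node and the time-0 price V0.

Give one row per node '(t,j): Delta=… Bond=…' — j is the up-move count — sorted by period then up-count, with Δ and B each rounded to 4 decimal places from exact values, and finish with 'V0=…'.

Risk-neutral probability p* = (R−d)/(u−d) = (1.03−0.93)/(1.29−0.93) = 0.2778.
Payoff layer (t=4): V(4,0)=226.1864, V(4,1)=183.6198, V(4,2)=124.5758, V(4,3)=42.6761, V(4,4)=70.9266
(3,0): S=118.2405. Δ = (V_up−V_dn)/(S_up−S_dn) = (183.6198−226.1864)/(152.5302−109.9636) = -1.0000. V = [p*·183.6198 + (1−p*)·226.1864]/1.03 = 208.1187. B = V − Δ·S = 326.3592.
(3,1): S=164.0110. Δ = (V_up−V_dn)/(S_up−S_dn) = (124.5758−183.6198)/(211.5742−152.5302) = -1.0000. V = [p*·124.5758 + (1−p*)·183.6198]/1.03 = 162.3482. B = V − Δ·S = 326.3592.
(3,2): S=227.4991. Δ = (V_up−V_dn)/(S_up−S_dn) = (42.6761−124.5758)/(293.4739−211.5742) = -1.0000. V = [p*·42.6761 + (1−p*)·124.5758]/1.03 = 98.8601. B = V − Δ·S = 326.3592.
(3,3): S=315.5633. Δ = (V_up−V_dn)/(S_up−S_dn) = (70.9266−42.6761)/(407.0766−293.4739) = 0.2487. V = [p*·70.9266 + (1−p*)·42.6761]/1.03 = 49.0519. B = V − Δ·S = -29.4216.
(2,0): S=127.1403. Δ = (V_up−V_dn)/(S_up−S_dn) = (162.3482−208.1187)/(164.0110−118.2405) = -1.0000. V = [p*·162.3482 + (1−p*)·208.1187]/1.03 = 189.7133. B = V − Δ·S = 316.8536.
(2,1): S=176.3559. Δ = (V_up−V_dn)/(S_up−S_dn) = (98.8601−162.3482)/(227.4991−164.0110) = -1.0000. V = [p*·98.8601 + (1−p*)·162.3482]/1.03 = 140.4977. B = V − Δ·S = 316.8536.
(2,2): S=244.6227. Δ = (V_up−V_dn)/(S_up−S_dn) = (49.0519−98.8601)/(315.5633−227.4991) = -0.5656. V = [p*·49.0519 + (1−p*)·98.8601]/1.03 = 82.5481. B = V − Δ·S = 220.9041.
(1,0): S=136.7100. Δ = (V_up−V_dn)/(S_up−S_dn) = (140.4977−189.7133)/(176.3559−127.1403) = -1.0000. V = [p*·140.4977 + (1−p*)·189.7133]/1.03 = 170.9149. B = V − Δ·S = 307.6249.
(1,1): S=189.6300. Δ = (V_up−V_dn)/(S_up−S_dn) = (82.5481−140.4977)/(244.6227−176.3559) = -0.8489. V = [p*·82.5481 + (1−p*)·140.4977]/1.03 = 120.7773. B = V − Δ·S = 281.7485.
(0,0): S=147.0000. Δ = (V_up−V_dn)/(S_up−S_dn) = (120.7773−170.9149)/(189.6300−136.7100) = -0.9474. V = [p*·120.7773 + (1−p*)·170.9149]/1.03 = 152.4153. B = V − Δ·S = 291.6864.
Root portfolio cost Δ·147+B reproduces V0=152.4153.

(0,0): Delta=-0.9474 Bond=291.6864
(1,0): Delta=-1.0000 Bond=307.6249
(1,1): Delta=-0.8489 Bond=281.7485
(2,0): Delta=-1.0000 Bond=316.8536
(2,1): Delta=-1.0000 Bond=316.8536
(2,2): Delta=-0.5656 Bond=220.9041
(3,0): Delta=-1.0000 Bond=326.3592
(3,1): Delta=-1.0000 Bond=326.3592
(3,2): Delta=-1.0000 Bond=326.3592
(3,3): Delta=0.2487 Bond=-29.4216
V0=152.4153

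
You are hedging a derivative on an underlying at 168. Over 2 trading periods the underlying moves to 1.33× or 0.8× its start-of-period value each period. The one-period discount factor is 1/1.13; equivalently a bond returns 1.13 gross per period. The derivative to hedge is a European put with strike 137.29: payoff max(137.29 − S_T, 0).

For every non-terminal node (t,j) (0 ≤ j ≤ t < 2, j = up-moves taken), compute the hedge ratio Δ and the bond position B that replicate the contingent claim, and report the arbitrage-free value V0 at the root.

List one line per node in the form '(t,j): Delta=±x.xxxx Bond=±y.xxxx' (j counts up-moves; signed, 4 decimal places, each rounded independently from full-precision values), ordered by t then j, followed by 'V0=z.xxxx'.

The replicating-portfolio and risk-neutral prices coincide; use p* = (1.13−0.8)/(1.33−0.8) = 0.6226 for the latter.
Terminal payoffs: V(2,0)=29.7700, V(2,1)=0.0000, V(2,2)=0.0000
  t=1,j=0: stock 134.4000 → up 178.7520 (V=0.0000), down 107.5200 (V=29.7700). Price 9.9416; hedge Δ=-0.4179, bond B=66.1114.
  t=1,j=1: stock 223.4400 → up 297.1752 (V=0.0000), down 178.7520 (V=0.0000). Price 0.0000; hedge Δ=0.0000, bond B=0.0000.
  t=0,j=0: stock 168.0000 → up 223.4400 (V=0.0000), down 134.4000 (V=9.9416). Price 3.3199; hedge Δ=-0.1117, bond B=22.0776.
The time-0 hedge costs 3.3199, which is the no-arbitrage price.

(0,0): Delta=-0.1117 Bond=22.0776
(1,0): Delta=-0.4179 Bond=66.1114
(1,1): Delta=0.0000 Bond=0.0000
V0=3.3199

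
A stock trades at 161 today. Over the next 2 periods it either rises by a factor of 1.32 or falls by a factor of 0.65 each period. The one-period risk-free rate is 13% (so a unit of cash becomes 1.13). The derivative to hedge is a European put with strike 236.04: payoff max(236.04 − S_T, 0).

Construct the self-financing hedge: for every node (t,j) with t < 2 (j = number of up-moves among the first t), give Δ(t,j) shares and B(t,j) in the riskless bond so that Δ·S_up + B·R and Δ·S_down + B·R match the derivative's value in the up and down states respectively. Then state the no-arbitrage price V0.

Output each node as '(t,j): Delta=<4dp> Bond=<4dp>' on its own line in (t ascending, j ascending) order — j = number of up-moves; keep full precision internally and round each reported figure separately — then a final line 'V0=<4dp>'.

Under the risk-neutral measure, an up-move has probability p* = (R−d)/(u−d) = 0.7164 and values discount at R = 1.13.
At expiry t=2: V(2,0)=168.0175, V(2,1)=97.9020, V(2,2)=0.0000
(1,0): S=104.6500. Δ = (V_up−V_dn)/(S_up−S_dn) = (97.9020−168.0175)/(138.1380−68.0225) = -1.0000. V = [p*·97.9020 + (1−p*)·168.0175]/1.13 = 104.2350. B = V − Δ·S = 208.8850.
(1,1): S=212.5200. Δ = (V_up−V_dn)/(S_up−S_dn) = (0.0000−97.9020)/(280.5264−138.1380) = -0.6876. V = [p*·0.0000 + (1−p*)·97.9020]/1.13 = 24.5693. B = V − Δ·S = 170.6916.
(0,0): S=161.0000. Δ = (V_up−V_dn)/(S_up−S_dn) = (24.5693−104.2350)/(212.5200−104.6500) = -0.7385. V = [p*·24.5693 + (1−p*)·104.2350]/1.13 = 41.7354. B = V − Δ·S = 160.6395.
The time-0 hedge costs 41.7354, which is the no-arbitrage price.

(0,0): Delta=-0.7385 Bond=160.6395
(1,0): Delta=-1.0000 Bond=208.8850
(1,1): Delta=-0.6876 Bond=170.6916
V0=41.7354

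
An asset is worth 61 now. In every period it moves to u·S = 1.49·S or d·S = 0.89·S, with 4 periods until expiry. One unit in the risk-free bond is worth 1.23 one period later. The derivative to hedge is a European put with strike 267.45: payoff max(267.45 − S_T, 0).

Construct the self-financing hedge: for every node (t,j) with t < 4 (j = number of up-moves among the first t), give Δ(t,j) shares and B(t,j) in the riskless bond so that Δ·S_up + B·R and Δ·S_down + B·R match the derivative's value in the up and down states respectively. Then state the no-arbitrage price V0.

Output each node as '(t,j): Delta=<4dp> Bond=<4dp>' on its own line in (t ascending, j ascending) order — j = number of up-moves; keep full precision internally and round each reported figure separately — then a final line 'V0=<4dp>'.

(0,0): Delta=-0.9113 Bond=112.9320
(1,0): Delta=-1.0000 Bond=143.7233
(1,1): Delta=-0.8707 Bond=135.2229
(2,0): Delta=-1.0000 Bond=176.7797
(2,1): Delta=-1.0000 Bond=176.7797
(2,2): Delta=-0.8117 Bond=158.3288
(3,0): Delta=-1.0000 Bond=217.4390
(3,1): Delta=-1.0000 Bond=217.4390
(3,2): Delta=-1.0000 Bond=217.4390
(3,3): Delta=-0.7257 Bond=177.3896
V0=57.3443

Since d<R<u, set p* = (R−d)/(u−d) = 0.5667; price each node as the discounted p*-expectation of its children.
Payoff layer (t=4): V(4,0)=229.1772, V(4,1)=203.3754, V(4,2)=160.1790, V(4,3)=87.8614, V(4,4)=0.0000
(3,0): S=43.0031. Δ = (V_up−V_dn)/(S_up−S_dn) = (203.3754−229.1772)/(64.0746−38.2728) = -1.0000. V = [p*·203.3754 + (1−p*)·229.1772]/1.23 = 174.4359. B = V − Δ·S = 217.4390.
(3,1): S=71.9940. Δ = (V_up−V_dn)/(S_up−S_dn) = (160.1790−203.3754)/(107.2710−64.0746) = -1.0000. V = [p*·160.1790 + (1−p*)·203.3754]/1.23 = 145.4451. B = V − Δ·S = 217.4390.
(3,2): S=120.5292. Δ = (V_up−V_dn)/(S_up−S_dn) = (87.8614−160.1790)/(179.5886−107.2710) = -1.0000. V = [p*·87.8614 + (1−p*)·160.1790]/1.23 = 96.9098. B = V − Δ·S = 217.4390.
(3,3): S=201.7849. Δ = (V_up−V_dn)/(S_up−S_dn) = (0.0000−87.8614)/(300.6595−179.5886) = -0.7257. V = [p*·0.0000 + (1−p*)·87.8614]/1.23 = 30.9539. B = V − Δ·S = 177.3896.
(2,0): S=48.3181. Δ = (V_up−V_dn)/(S_up−S_dn) = (145.4451−174.4359)/(71.9940−43.0031) = -1.0000. V = [p*·145.4451 + (1−p*)·174.4359]/1.23 = 128.4616. B = V − Δ·S = 176.7797.
(2,1): S=80.8921. Δ = (V_up−V_dn)/(S_up−S_dn) = (96.9098−145.4451)/(120.5292−71.9940) = -1.0000. V = [p*·96.9098 + (1−p*)·145.4451]/1.23 = 95.8876. B = V − Δ·S = 176.7797.
(2,2): S=135.4261. Δ = (V_up−V_dn)/(S_up−S_dn) = (30.9539−96.9098)/(201.7849−120.5292) = -0.8117. V = [p*·30.9539 + (1−p*)·96.9098]/1.23 = 48.4023. B = V − Δ·S = 158.3288.
(1,0): S=54.2900. Δ = (V_up−V_dn)/(S_up−S_dn) = (95.8876−128.4616)/(80.8921−48.3181) = -1.0000. V = [p*·95.8876 + (1−p*)·128.4616]/1.23 = 89.4333. B = V − Δ·S = 143.7233.
(1,1): S=90.8900. Δ = (V_up−V_dn)/(S_up−S_dn) = (48.4023−95.8876)/(135.4261−80.8921) = -0.8707. V = [p*·48.4023 + (1−p*)·95.8876]/1.23 = 56.0807. B = V − Δ·S = 135.2229.
(0,0): S=61.0000. Δ = (V_up−V_dn)/(S_up−S_dn) = (56.0807−89.4333)/(90.8900−54.2900) = -0.9113. V = [p*·56.0807 + (1−p*)·89.4333]/1.23 = 57.3443. B = V − Δ·S = 112.9320.
Self-financing check: at every node Δ·S+B equals the discounted successor values.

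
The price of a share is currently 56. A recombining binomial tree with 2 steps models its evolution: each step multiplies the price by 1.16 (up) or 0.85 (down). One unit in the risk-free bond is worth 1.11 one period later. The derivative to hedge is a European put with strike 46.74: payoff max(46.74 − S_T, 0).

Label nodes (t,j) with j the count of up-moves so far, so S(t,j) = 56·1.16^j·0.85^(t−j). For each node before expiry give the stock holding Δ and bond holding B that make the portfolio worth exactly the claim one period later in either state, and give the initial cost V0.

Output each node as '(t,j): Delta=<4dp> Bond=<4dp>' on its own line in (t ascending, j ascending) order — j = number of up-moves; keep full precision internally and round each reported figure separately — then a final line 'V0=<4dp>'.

(0,0): Delta=-0.0526 Bond=3.0762
(1,0): Delta=-0.4256 Bond=21.1706
(1,1): Delta=0.0000 Bond=0.0000
V0=0.1326

Since d<R<u, set p* = (R−d)/(u−d) = 0.8387; price each node as the discounted p*-expectation of its children.
At expiry t=2: V(2,0)=6.2800, V(2,1)=0.0000, V(2,2)=0.0000
(1,0): S=47.6000. Δ = (V_up−V_dn)/(S_up−S_dn) = (0.0000−6.2800)/(55.2160−40.4600) = -0.4256. V = [p*·0.0000 + (1−p*)·6.2800]/1.11 = 0.9125. B = V − Δ·S = 21.1706.
(1,1): S=64.9600. Δ = (V_up−V_dn)/(S_up−S_dn) = (0.0000−0.0000)/(75.3536−55.2160) = 0.0000. V = [p*·0.0000 + (1−p*)·0.0000]/1.11 = 0.0000. B = V − Δ·S = 0.0000.
(0,0): S=56.0000. Δ = (V_up−V_dn)/(S_up−S_dn) = (0.0000−0.9125)/(64.9600−47.6000) = -0.0526. V = [p*·0.0000 + (1−p*)·0.9125]/1.11 = 0.1326. B = V − Δ·S = 3.0762.
The time-0 hedge costs 0.1326, which is the no-arbitrage price.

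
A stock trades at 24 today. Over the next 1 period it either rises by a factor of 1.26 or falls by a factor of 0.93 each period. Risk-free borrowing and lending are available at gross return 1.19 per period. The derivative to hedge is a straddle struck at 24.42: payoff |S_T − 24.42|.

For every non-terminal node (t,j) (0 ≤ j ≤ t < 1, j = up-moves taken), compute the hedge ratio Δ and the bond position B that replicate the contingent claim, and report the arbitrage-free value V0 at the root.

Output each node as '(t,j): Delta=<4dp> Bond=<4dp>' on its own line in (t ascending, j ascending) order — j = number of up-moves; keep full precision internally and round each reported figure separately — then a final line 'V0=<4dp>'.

Since d<R<u, set p* = (R−d)/(u−d) = 0.7879; price each node as the discounted p*-expectation of its children.
At expiry t=1: V(1,0)=2.1000, V(1,1)=5.8200
Node (0,0) S=24.0000: V=(p*·5.8200+(1−p*)·2.1000)/1.19=4.2277; Δ=(5.8200−2.1000)/(30.2400−22.3200)=0.4697; B=V−Δ·S=-7.0451
Each (Δ,B) replicates both successor values, so the strategy is self-financing and V0 is arbitrage-free.

(0,0): Delta=0.4697 Bond=-7.0451
V0=4.2277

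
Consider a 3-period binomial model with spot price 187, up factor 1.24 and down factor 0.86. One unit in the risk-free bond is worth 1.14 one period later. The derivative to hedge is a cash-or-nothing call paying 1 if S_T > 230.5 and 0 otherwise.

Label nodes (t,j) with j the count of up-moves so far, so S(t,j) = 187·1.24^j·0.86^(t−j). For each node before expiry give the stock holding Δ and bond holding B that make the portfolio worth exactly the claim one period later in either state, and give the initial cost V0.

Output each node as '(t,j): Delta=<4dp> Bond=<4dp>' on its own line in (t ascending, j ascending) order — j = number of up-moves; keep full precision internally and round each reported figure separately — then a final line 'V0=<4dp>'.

(0,0): Delta=0.0042 Bond=-0.2259
(1,0): Delta=0.0106 Bond=-1.2832
(1,1): Delta=0.0026 Bond=0.1087
(2,0): Delta=0.0000 Bond=0.0000
(2,1): Delta=0.0132 Bond=-1.9852
(2,2): Delta=0.0000 Bond=0.8772
V0=0.5593

Since d<R<u, set p* = (R−d)/(u−d) = 0.7368; price each node as the discounted p*-expectation of its children.
At expiry t=3: V(3,0)=0.0000, V(3,1)=0.0000, V(3,2)=1.0000, V(3,3)=1.0000
Node (2,0) S=138.3052: V=(p*·0.0000+(1−p*)·0.0000)/1.14=0.0000; Δ=(0.0000−0.0000)/(171.4984−118.9425)=0.0000; B=V−Δ·S=0.0000
Node (2,1) S=199.4168: V=(p*·1.0000+(1−p*)·0.0000)/1.14=0.6464; Δ=(1.0000−0.0000)/(247.2768−171.4984)=0.0132; B=V−Δ·S=-1.9852
Node (2,2) S=287.5312: V=(p*·1.0000+(1−p*)·1.0000)/1.14=0.8772; Δ=(1.0000−1.0000)/(356.5387−247.2768)=0.0000; B=V−Δ·S=0.8772
Node (1,0) S=160.8200: V=(p*·0.6464+(1−p*)·0.0000)/1.14=0.4178; Δ=(0.6464−0.0000)/(199.4168−138.3052)=0.0106; B=V−Δ·S=-1.2832
Node (1,1) S=231.8800: V=(p*·0.8772+(1−p*)·0.6464)/1.14=0.7162; Δ=(0.8772−0.6464)/(287.5312−199.4168)=0.0026; B=V−Δ·S=0.1087
Node (0,0) S=187.0000: V=(p*·0.7162+(1−p*)·0.4178)/1.14=0.5593; Δ=(0.7162−0.4178)/(231.8800−160.8200)=0.0042; B=V−Δ·S=-0.2259
Self-financing check: at every node Δ·S+B equals the discounted successor values.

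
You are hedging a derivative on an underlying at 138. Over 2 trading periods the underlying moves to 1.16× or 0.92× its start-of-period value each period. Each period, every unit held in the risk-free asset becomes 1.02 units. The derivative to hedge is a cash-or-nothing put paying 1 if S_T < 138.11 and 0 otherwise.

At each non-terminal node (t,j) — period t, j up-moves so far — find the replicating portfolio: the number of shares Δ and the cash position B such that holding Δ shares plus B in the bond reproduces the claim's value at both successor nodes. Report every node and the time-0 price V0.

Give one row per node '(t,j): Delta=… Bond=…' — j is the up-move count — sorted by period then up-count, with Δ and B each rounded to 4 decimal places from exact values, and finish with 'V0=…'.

Risk-neutral probability p* = (R−d)/(u−d) = (1.02−0.92)/(1.16−0.92) = 0.4167.
At expiry t=2: V(2,0)=1.0000, V(2,1)=0.0000, V(2,2)=0.0000
Node (1,0) S=126.9600: V=(p*·0.0000+(1−p*)·1.0000)/1.02=0.5719; Δ=(0.0000−1.0000)/(147.2736−116.8032)=-0.0328; B=V−Δ·S=4.7386
Node (1,1) S=160.0800: V=(p*·0.0000+(1−p*)·0.0000)/1.02=0.0000; Δ=(0.0000−0.0000)/(185.6928−147.2736)=0.0000; B=V−Δ·S=0.0000
Node (0,0) S=138.0000: V=(p*·0.0000+(1−p*)·0.5719)/1.02=0.3271; Δ=(0.0000−0.5719)/(160.0800−126.9600)=-0.0173; B=V−Δ·S=2.7100
Check: Δ(0,0)·S0 + B(0,0) = 0.3271 = V0.

(0,0): Delta=-0.0173 Bond=2.7100
(1,0): Delta=-0.0328 Bond=4.7386
(1,1): Delta=0.0000 Bond=0.0000
V0=0.3271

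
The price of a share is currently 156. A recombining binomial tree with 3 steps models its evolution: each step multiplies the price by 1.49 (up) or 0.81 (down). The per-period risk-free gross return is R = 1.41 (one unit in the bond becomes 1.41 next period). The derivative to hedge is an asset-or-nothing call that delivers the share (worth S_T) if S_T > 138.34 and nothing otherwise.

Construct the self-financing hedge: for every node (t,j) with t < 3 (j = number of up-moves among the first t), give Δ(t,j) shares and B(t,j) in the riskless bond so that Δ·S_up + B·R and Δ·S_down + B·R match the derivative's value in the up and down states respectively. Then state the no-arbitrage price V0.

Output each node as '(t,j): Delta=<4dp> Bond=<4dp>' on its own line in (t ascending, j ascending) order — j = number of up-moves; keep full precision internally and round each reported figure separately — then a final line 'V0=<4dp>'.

No-arbitrage ⇒ martingale measure with p* = (R−d)/(u−d) = 0.8824.
At expiry t=3: V(3,0)=0.0000, V(3,1)=152.5039, V(3,2)=280.5318, V(3,3)=516.0400
Node (2,0) S=102.3516: V=(p*·152.5039+(1−p*)·0.0000)/1.41=95.4342; Δ=(152.5039−0.0000)/(152.5039−82.9048)=2.1912; B=V−Δ·S=-128.8362
Node (2,1) S=188.2764: V=(p*·280.5318+(1−p*)·152.5039)/1.41=188.2764; Δ=(280.5318−152.5039)/(280.5318−152.5039)=1.0000; B=V−Δ·S=0.0000
Node (2,2) S=346.3356: V=(p*·516.0400+(1−p*)·280.5318)/1.41=346.3356; Δ=(516.0400−280.5318)/(516.0400−280.5318)=1.0000; B=V−Δ·S=0.0000
Node (1,0) S=126.3600: V=(p*·188.2764+(1−p*)·95.4342)/1.41=125.7828; Δ=(188.2764−95.4342)/(188.2764−102.3516)=1.0805; B=V−Δ·S=-10.7498
Node (1,1) S=232.4400: V=(p*·346.3356+(1−p*)·188.2764)/1.41=232.4400; Δ=(346.3356−188.2764)/(346.3356−188.2764)=1.0000; B=V−Δ·S=0.0000
Node (0,0) S=156.0000: V=(p*·232.4400+(1−p*)·125.7828)/1.41=155.9518; Δ=(232.4400−125.7828)/(232.4400−126.3600)=1.0054; B=V−Δ·S=-0.8969
Each (Δ,B) replicates both successor values, so the strategy is self-financing and V0 is arbitrage-free.

(0,0): Delta=1.0054 Bond=-0.8969
(1,0): Delta=1.0805 Bond=-10.7498
(1,1): Delta=1.0000 Bond=0.0000
(2,0): Delta=2.1912 Bond=-128.8362
(2,1): Delta=1.0000 Bond=0.0000
(2,2): Delta=1.0000 Bond=0.0000
V0=155.9518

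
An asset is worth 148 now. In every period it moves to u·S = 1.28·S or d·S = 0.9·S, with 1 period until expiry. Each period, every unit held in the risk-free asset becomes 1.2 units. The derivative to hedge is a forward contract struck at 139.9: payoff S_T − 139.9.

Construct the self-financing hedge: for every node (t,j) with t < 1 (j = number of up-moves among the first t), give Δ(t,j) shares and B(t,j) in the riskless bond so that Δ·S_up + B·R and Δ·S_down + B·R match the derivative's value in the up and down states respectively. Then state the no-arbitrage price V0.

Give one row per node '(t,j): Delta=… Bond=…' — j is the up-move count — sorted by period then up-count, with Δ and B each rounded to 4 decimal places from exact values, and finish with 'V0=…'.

(0,0): Delta=1.0000 Bond=-116.5833
V0=31.4167

Since d<R<u, set p* = (R−d)/(u−d) = 0.7895; price each node as the discounted p*-expectation of its children.
At expiry t=1: V(1,0)=-6.7000, V(1,1)=49.5400
(0,0): S=148.0000. Δ = (V_up−V_dn)/(S_up−S_dn) = (49.5400−-6.7000)/(189.4400−133.2000) = 1.0000. V = [p*·49.5400 + (1−p*)·-6.7000]/1.2 = 31.4167. B = V − Δ·S = -116.5833.
Check: Δ(0,0)·S0 + B(0,0) = 31.4167 = V0.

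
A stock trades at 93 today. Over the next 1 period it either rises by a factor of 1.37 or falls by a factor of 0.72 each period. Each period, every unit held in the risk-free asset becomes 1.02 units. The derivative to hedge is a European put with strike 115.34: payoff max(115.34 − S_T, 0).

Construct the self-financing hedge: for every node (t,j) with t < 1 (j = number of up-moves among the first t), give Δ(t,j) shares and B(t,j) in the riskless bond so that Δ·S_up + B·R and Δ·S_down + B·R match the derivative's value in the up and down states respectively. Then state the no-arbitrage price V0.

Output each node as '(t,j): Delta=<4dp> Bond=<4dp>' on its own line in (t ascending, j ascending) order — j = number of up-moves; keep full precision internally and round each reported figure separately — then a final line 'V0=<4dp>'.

(0,0): Delta=-0.8003 Bond=99.9707
V0=25.5400

The replicating-portfolio and risk-neutral prices coincide; use p* = (1.02−0.72)/(1.37−0.72) = 0.4615 for the latter.
At expiry t=1: V(1,0)=48.3800, V(1,1)=0.0000
(0,0): S=93.0000. Δ = (V_up−V_dn)/(S_up−S_dn) = (0.0000−48.3800)/(127.4100−66.9600) = -0.8003. V = [p*·0.0000 + (1−p*)·48.3800]/1.02 = 25.5400. B = V − Δ·S = 99.9707.
Check: Δ(0,0)·S0 + B(0,0) = 25.5400 = V0.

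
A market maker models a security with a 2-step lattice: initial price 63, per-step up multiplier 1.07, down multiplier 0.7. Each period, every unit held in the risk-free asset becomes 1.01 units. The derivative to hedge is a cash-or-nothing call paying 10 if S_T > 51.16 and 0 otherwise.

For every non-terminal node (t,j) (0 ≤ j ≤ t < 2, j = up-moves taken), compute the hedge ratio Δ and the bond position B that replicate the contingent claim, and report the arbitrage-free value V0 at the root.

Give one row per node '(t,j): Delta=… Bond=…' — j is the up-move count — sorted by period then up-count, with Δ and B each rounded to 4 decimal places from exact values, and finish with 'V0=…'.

(0,0): Delta=0.3559 Bond=-15.5387
(1,0): Delta=0.0000 Bond=0.0000
(1,1): Delta=0.4009 Bond=-18.7316
V0=6.8814

Under the risk-neutral measure, an up-move has probability p* = (R−d)/(u−d) = 0.8378 and values discount at R = 1.01.
At expiry t=2: V(2,0)=0.0000, V(2,1)=0.0000, V(2,2)=10.0000
  t=1,j=0: stock 44.1000 → up 47.1870 (V=0.0000), down 30.8700 (V=0.0000). Price 0.0000; hedge Δ=0.0000, bond B=0.0000.
  t=1,j=1: stock 67.4100 → up 72.1287 (V=10.0000), down 47.1870 (V=0.0000). Price 8.2954; hedge Δ=0.4009, bond B=-18.7316.
  t=0,j=0: stock 63.0000 → up 67.4100 (V=8.2954), down 44.1000 (V=0.0000). Price 6.8814; hedge Δ=0.3559, bond B=-15.5387.
Each (Δ,B) replicates both successor values, so the strategy is self-financing and V0 is arbitrage-free.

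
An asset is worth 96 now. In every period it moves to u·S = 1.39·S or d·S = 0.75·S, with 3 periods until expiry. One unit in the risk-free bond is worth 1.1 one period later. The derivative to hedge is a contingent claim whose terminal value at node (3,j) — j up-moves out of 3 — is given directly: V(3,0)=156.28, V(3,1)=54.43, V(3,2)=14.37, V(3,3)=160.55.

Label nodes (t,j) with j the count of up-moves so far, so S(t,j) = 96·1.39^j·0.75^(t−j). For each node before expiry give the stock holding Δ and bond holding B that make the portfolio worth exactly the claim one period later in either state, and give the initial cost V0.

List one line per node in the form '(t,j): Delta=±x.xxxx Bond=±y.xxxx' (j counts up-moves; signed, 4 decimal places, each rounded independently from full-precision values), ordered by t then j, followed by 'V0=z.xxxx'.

(0,0): Delta=0.0397 Bond=45.0048
(1,0): Delta=-1.3427 Bond=149.0388
(1,1): Delta=0.6577 Bond=-32.9653
(2,0): Delta=-2.9470 Bond=250.5777
(2,1): Delta=-0.6254 Bond=92.1594
(2,2): Delta=1.2314 Bond=-142.6679
V0=48.8173

The replicating-portfolio and risk-neutral prices coincide; use p* = (1.1−0.75)/(1.39−0.75) = 0.5469 for the latter.
Terminal values V(3,·): V(3,0)=156.2800, V(3,1)=54.4300, V(3,2)=14.3700, V(3,3)=160.5500
(2,0): S=54.0000. Δ = (V_up−V_dn)/(S_up−S_dn) = (54.4300−156.2800)/(75.0600−40.5000) = -2.9470. V = [p*·54.4300 + (1−p*)·156.2800]/1.1 = 91.4371. B = V − Δ·S = 250.5777.
(2,1): S=100.0800. Δ = (V_up−V_dn)/(S_up−S_dn) = (14.3700−54.4300)/(139.1112−75.0600) = -0.6254. V = [p*·14.3700 + (1−p*)·54.4300]/1.1 = 29.5656. B = V − Δ·S = 92.1594.
(2,2): S=185.4816. Δ = (V_up−V_dn)/(S_up−S_dn) = (160.5500−14.3700)/(257.8194−139.1112) = 1.2314. V = [p*·160.5500 + (1−p*)·14.3700]/1.1 = 85.7384. B = V − Δ·S = -142.6679.
(1,0): S=72.0000. Δ = (V_up−V_dn)/(S_up−S_dn) = (29.5656−91.4371)/(100.0800−54.0000) = -1.3427. V = [p*·29.5656 + (1−p*)·91.4371]/1.1 = 52.3647. B = V − Δ·S = 149.0388.
(1,1): S=133.4400. Δ = (V_up−V_dn)/(S_up−S_dn) = (85.7384−29.5656)/(185.4816−100.0800) = 0.6577. V = [p*·85.7384 + (1−p*)·29.5656]/1.1 = 54.8046. B = V − Δ·S = -32.9653.
(0,0): S=96.0000. Δ = (V_up−V_dn)/(S_up−S_dn) = (54.8046−52.3647)/(133.4400−72.0000) = 0.0397. V = [p*·54.8046 + (1−p*)·52.3647]/1.1 = 48.8173. B = V − Δ·S = 45.0048.
Each (Δ,B) replicates both successor values, so the strategy is self-financing and V0 is arbitrage-free.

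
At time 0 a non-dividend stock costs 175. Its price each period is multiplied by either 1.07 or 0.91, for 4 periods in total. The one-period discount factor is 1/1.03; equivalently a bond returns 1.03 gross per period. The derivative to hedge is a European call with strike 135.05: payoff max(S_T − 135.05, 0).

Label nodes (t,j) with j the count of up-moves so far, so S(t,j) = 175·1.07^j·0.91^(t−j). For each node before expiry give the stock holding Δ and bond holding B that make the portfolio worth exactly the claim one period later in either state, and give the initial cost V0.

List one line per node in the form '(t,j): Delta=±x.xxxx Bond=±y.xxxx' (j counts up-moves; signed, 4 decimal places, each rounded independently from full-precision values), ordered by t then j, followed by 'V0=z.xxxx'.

Under the risk-neutral measure, an up-move has probability p* = (R−d)/(u−d) = 0.7500 and values discount at R = 1.03.
At expiry t=4: V(4,0)=0.0000, V(4,1)=6.0562, V(4,2)=30.8660, V(4,3)=60.0381, V(4,4)=94.3393
(3,0): S=131.8749. Δ = (V_up−V_dn)/(S_up−S_dn) = (6.0562−0.0000)/(141.1062−120.0062) = 0.2870. V = [p*·6.0562 + (1−p*)·0.0000]/1.03 = 4.4098. B = V − Δ·S = -33.4412.
(3,1): S=155.0617. Δ = (V_up−V_dn)/(S_up−S_dn) = (30.8660−6.0562)/(165.9160−141.1062) = 1.0000. V = [p*·30.8660 + (1−p*)·6.0562]/1.03 = 23.9452. B = V − Δ·S = -131.1165.
(3,2): S=182.3253. Δ = (V_up−V_dn)/(S_up−S_dn) = (60.0381−30.8660)/(195.0881−165.9160) = 1.0000. V = [p*·60.0381 + (1−p*)·30.8660]/1.03 = 51.2088. B = V − Δ·S = -131.1165.
(3,3): S=214.3825. Δ = (V_up−V_dn)/(S_up−S_dn) = (94.3393−60.0381)/(229.3893−195.0881) = 1.0000. V = [p*·94.3393 + (1−p*)·60.0381]/1.03 = 83.2660. B = V − Δ·S = -131.1165.
(2,0): S=144.9175. Δ = (V_up−V_dn)/(S_up−S_dn) = (23.9452−4.4098)/(155.0617−131.8749) = 0.8425. V = [p*·23.9452 + (1−p*)·4.4098]/1.03 = 18.5062. B = V − Δ·S = -103.5900.
(2,1): S=170.3975. Δ = (V_up−V_dn)/(S_up−S_dn) = (51.2088−23.9452)/(182.3253−155.0617) = 1.0000. V = [p*·51.2088 + (1−p*)·23.9452]/1.03 = 43.0999. B = V − Δ·S = -127.2976.
(2,2): S=200.3575. Δ = (V_up−V_dn)/(S_up−S_dn) = (83.2660−51.2088)/(214.3825−182.3253) = 1.0000. V = [p*·83.2660 + (1−p*)·51.2088]/1.03 = 73.0599. B = V − Δ·S = -127.2976.
(1,0): S=159.2500. Δ = (V_up−V_dn)/(S_up−S_dn) = (43.0999−18.5062)/(170.3975−144.9175) = 0.9652. V = [p*·43.0999 + (1−p*)·18.5062]/1.03 = 35.8752. B = V − Δ·S = -117.8356.
(1,1): S=187.2500. Δ = (V_up−V_dn)/(S_up−S_dn) = (73.0599−43.0999)/(200.3575−170.3975) = 1.0000. V = [p*·73.0599 + (1−p*)·43.0999]/1.03 = 63.6601. B = V − Δ·S = -123.5899.
(0,0): S=175.0000. Δ = (V_up−V_dn)/(S_up−S_dn) = (63.6601−35.8752)/(187.2500−159.2500) = 0.9923. V = [p*·63.6601 + (1−p*)·35.8752]/1.03 = 55.0620. B = V − Δ·S = -118.5935.
Each (Δ,B) replicates both successor values, so the strategy is self-financing and V0 is arbitrage-free.

(0,0): Delta=0.9923 Bond=-118.5935
(1,0): Delta=0.9652 Bond=-117.8356
(1,1): Delta=1.0000 Bond=-123.5899
(2,0): Delta=0.8425 Bond=-103.5900
(2,1): Delta=1.0000 Bond=-127.2976
(2,2): Delta=1.0000 Bond=-127.2976
(3,0): Delta=0.2870 Bond=-33.4412
(3,1): Delta=1.0000 Bond=-131.1165
(3,2): Delta=1.0000 Bond=-131.1165
(3,3): Delta=1.0000 Bond=-131.1165
V0=55.0620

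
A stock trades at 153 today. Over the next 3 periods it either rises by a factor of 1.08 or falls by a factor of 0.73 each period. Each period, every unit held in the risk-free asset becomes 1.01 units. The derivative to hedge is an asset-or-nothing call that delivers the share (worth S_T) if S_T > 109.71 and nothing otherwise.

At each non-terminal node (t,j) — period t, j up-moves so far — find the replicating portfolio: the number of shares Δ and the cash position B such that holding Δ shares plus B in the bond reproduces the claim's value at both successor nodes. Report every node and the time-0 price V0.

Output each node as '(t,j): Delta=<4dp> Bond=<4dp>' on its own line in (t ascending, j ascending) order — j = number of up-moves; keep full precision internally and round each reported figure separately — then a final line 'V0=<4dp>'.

Under the risk-neutral measure, an up-move has probability p* = (R−d)/(u−d) = 0.8000 and values discount at R = 1.01.
At expiry t=3: V(3,0)=0.0000, V(3,1)=0.0000, V(3,2)=130.2752, V(3,3)=192.7359
Node (2,0) S=81.5337: V=(p*·0.0000+(1−p*)·0.0000)/1.01=0.0000; Δ=(0.0000−0.0000)/(88.0564−59.5196)=0.0000; B=V−Δ·S=0.0000
Node (2,1) S=120.6252: V=(p*·130.2752+(1−p*)·0.0000)/1.01=103.1883; Δ=(130.2752−0.0000)/(130.2752−88.0564)=3.0857; B=V−Δ·S=-269.0266
Node (2,2) S=178.4592: V=(p*·192.7359+(1−p*)·130.2752)/1.01=178.4592; Δ=(192.7359−130.2752)/(192.7359−130.2752)=1.0000; B=V−Δ·S=0.0000
Node (1,0) S=111.6900: V=(p*·103.1883+(1−p*)·0.0000)/1.01=81.7333; Δ=(103.1883−0.0000)/(120.6252−81.5337)=2.6397; B=V−Δ·S=-213.0904
Node (1,1) S=165.2400: V=(p*·178.4592+(1−p*)·103.1883)/1.01=161.7871; Δ=(178.4592−103.1883)/(178.4592−120.6252)=1.3015; B=V−Δ·S=-53.2726
Node (0,0) S=153.0000: V=(p*·161.7871+(1−p*)·81.7333)/1.01=144.3330; Δ=(161.7871−81.7333)/(165.2400−111.6900)=1.4949; B=V−Δ·S=-84.3922
Root portfolio cost Δ·153+B reproduces V0=144.3330.

(0,0): Delta=1.4949 Bond=-84.3922
(1,0): Delta=2.6397 Bond=-213.0904
(1,1): Delta=1.3015 Bond=-53.2726
(2,0): Delta=0.0000 Bond=0.0000
(2,1): Delta=3.0857 Bond=-269.0266
(2,2): Delta=1.0000 Bond=0.0000
V0=144.3330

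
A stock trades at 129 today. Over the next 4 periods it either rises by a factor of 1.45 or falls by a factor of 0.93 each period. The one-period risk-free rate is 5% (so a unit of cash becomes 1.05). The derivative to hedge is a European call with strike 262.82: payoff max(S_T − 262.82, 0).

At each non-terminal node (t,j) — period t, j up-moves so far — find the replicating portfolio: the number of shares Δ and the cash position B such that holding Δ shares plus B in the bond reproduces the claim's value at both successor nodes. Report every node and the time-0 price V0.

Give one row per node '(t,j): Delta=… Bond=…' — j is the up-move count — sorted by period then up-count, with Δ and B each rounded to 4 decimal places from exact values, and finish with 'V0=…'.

(0,0): Delta=0.1953 Bond=-21.2683
(1,0): Delta=0.0797 Bond=-8.4680
(1,1): Delta=0.4423 Bond=-68.5441
(2,0): Delta=0.0000 Bond=0.0000
(2,1): Delta=0.2501 Bond=-38.5295
(2,2): Delta=0.8533 Bond=-183.4438
(3,0): Delta=0.0000 Bond=0.0000
(3,1): Delta=0.0000 Bond=0.0000
(3,2): Delta=0.7847 Bond=-175.3093
(3,3): Delta=1.0000 Bond=-250.3048
V0=3.9192

Since d<R<u, set p* = (R−d)/(u−d) = 0.2308; price each node as the discounted p*-expectation of its children.
Payoff layer (t=4): V(4,0)=0.0000, V(4,1)=0.0000, V(4,2)=0.0000, V(4,3)=102.9235, V(4,4)=307.4253
Node (3,0) S=103.7621: V=(p*·0.0000+(1−p*)·0.0000)/1.05=0.0000; Δ=(0.0000−0.0000)/(150.4550−96.4987)=0.0000; B=V−Δ·S=0.0000
Node (3,1) S=161.7795: V=(p*·0.0000+(1−p*)·0.0000)/1.05=0.0000; Δ=(0.0000−0.0000)/(234.5803−150.4550)=0.0000; B=V−Δ·S=0.0000
Node (3,2) S=252.2369: V=(p*·102.9235+(1−p*)·0.0000)/1.05=22.6206; Δ=(102.9235−0.0000)/(365.7435−234.5803)=0.7847; B=V−Δ·S=-175.3093
Node (3,3) S=393.2726: V=(p*·307.4253+(1−p*)·102.9235)/1.05=142.9679; Δ=(307.4253−102.9235)/(570.2453−365.7435)=1.0000; B=V−Δ·S=-250.3048
Node (2,0) S=111.5721: V=(p*·0.0000+(1−p*)·0.0000)/1.05=0.0000; Δ=(0.0000−0.0000)/(161.7795−103.7621)=0.0000; B=V−Δ·S=0.0000
Node (2,1) S=173.9565: V=(p*·22.6206+(1−p*)·0.0000)/1.05=4.9716; Δ=(22.6206−0.0000)/(252.2369−161.7795)=0.2501; B=V−Δ·S=-38.5295
Node (2,2) S=271.2225: V=(p*·142.9679+(1−p*)·22.6206)/1.05=47.9933; Δ=(142.9679−22.6206)/(393.2726−252.2369)=0.8533; B=V−Δ·S=-183.4438
Node (1,0) S=119.9700: V=(p*·4.9716+(1−p*)·0.0000)/1.05=1.0926; Δ=(4.9716−0.0000)/(173.9565−111.5721)=0.0797; B=V−Δ·S=-8.4680
Node (1,1) S=187.0500: V=(p*·47.9933+(1−p*)·4.9716)/1.05=14.1902; Δ=(47.9933−4.9716)/(271.2225−173.9565)=0.4423; B=V−Δ·S=-68.5441
Node (0,0) S=129.0000: V=(p*·14.1902+(1−p*)·1.0926)/1.05=3.9192; Δ=(14.1902−1.0926)/(187.0500−119.9700)=0.1953; B=V−Δ·S=-21.2683
Root portfolio cost Δ·129+B reproduces V0=3.9192.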